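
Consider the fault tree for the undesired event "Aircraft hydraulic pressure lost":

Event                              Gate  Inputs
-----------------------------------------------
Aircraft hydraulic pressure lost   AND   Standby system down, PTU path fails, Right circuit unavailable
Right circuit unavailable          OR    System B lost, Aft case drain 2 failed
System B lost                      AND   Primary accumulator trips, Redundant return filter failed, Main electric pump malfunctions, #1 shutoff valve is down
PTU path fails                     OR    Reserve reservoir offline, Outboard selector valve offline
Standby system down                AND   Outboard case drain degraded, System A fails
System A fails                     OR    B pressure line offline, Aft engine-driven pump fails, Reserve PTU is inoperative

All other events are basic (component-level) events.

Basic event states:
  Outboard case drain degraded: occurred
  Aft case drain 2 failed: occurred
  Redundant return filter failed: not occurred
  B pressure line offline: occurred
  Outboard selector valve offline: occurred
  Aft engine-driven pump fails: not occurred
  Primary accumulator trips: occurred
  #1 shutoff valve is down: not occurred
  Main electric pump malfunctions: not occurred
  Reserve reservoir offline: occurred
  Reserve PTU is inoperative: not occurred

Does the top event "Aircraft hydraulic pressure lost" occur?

System A fails [OR]: B pressure line offline=occurs, Aft engine-driven pump fails=not, Reserve PTU is inoperative=not → at least one input occurs → occurs.
Standby system down [AND]: Outboard case drain degraded=occurs, System A fails=occurs → all inputs occur → occurs.
PTU path fails [OR]: Reserve reservoir offline=occurs, Outboard selector valve offline=occurs → at least one input occurs → occurs.
System B lost [AND]: Primary accumulator trips=occurs, Redundant return filter failed=not, Main electric pump malfunctions=not, #1 shutoff valve is down=not → not all inputs occur → does not occur.
Right circuit unavailable [OR]: System B lost=not, Aft case drain 2 failed=occurs → at least one input occurs → occurs.
Aircraft hydraulic pressure lost [AND]: Standby system down=occurs, PTU path fails=occurs, Right circuit unavailable=occurs → all inputs occur → occurs.

Yes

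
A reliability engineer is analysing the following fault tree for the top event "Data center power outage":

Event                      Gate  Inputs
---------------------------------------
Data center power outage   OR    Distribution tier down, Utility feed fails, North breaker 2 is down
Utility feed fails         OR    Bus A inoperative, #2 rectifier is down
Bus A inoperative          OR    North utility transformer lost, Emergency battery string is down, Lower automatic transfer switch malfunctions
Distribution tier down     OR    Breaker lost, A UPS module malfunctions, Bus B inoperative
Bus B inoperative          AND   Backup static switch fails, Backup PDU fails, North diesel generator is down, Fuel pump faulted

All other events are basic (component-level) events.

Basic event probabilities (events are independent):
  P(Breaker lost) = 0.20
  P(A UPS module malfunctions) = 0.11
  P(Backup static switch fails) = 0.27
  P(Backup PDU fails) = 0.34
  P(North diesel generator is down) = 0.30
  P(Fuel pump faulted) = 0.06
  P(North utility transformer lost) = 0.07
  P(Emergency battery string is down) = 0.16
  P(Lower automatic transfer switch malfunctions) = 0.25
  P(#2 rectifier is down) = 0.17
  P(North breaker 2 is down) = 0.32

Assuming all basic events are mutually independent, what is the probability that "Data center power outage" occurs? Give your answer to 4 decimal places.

0.7649

P(Bus B inoperative) [AND] = 0.27 × 0.34 × 0.30 × 0.06 = 0.001652
P(Distribution tier down) [OR] = 1 − (1−0.20) × (1−0.11) × (1−0.001652) = 0.289176
P(Bus A inoperative) [OR] = 1 − (1−0.07) × (1−0.16) × (1−0.25) = 0.414100
P(Utility feed fails) [OR] = 1 − (1−0.414100) × (1−0.17) = 0.513703
P(Data center power outage) [OR] = 1 − (1−0.289176) × (1−0.513703) × (1−0.32) = 0.764943
Rounded to 4 decimal places: P(Data center power outage) ≈ 0.7649.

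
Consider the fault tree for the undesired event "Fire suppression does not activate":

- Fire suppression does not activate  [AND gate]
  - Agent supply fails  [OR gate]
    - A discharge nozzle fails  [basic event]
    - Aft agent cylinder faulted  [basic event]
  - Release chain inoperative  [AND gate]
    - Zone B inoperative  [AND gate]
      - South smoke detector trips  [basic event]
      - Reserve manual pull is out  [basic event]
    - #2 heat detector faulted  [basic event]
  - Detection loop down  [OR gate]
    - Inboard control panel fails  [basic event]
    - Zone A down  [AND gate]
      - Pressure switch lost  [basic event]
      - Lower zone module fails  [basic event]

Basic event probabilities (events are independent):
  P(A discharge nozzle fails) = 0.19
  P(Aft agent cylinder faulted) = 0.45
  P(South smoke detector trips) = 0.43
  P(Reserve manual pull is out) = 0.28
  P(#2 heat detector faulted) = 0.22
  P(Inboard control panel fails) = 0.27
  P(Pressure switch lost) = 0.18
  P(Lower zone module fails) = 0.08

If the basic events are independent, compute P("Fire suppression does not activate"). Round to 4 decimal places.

0.0041

P(Agent supply fails) [OR] = 1 − (1−0.19) × (1−0.45) = 0.554500
P(Zone B inoperative) [AND] = 0.43 × 0.28 = 0.120400
P(Release chain inoperative) [AND] = 0.120400 × 0.22 = 0.026488
P(Zone A down) [AND] = 0.18 × 0.08 = 0.014400
P(Detection loop down) [OR] = 1 − (1−0.27) × (1−0.014400) = 0.280512
P(Fire suppression does not activate) [AND] = 0.554500 × 0.026488 × 0.280512 = 0.004120
Rounded to 4 decimal places: P(Fire suppression does not activate) ≈ 0.0041.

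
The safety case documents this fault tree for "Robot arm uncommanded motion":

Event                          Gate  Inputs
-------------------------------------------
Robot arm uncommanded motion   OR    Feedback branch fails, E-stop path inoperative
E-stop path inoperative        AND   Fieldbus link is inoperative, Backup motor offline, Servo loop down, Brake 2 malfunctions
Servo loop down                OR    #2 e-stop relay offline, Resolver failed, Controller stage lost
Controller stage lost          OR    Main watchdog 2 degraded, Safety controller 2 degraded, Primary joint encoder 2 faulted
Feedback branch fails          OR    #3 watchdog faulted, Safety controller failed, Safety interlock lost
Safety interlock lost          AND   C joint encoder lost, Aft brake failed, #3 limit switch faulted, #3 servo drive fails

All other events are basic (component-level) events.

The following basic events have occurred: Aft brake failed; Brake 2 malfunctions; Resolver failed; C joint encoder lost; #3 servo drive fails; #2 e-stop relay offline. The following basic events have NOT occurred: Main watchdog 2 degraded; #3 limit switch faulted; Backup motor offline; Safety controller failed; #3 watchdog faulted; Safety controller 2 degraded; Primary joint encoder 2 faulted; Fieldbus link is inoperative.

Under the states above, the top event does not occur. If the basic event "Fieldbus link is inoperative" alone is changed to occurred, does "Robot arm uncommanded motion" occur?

No

Counterfactual: set "Fieldbus link is inoperative" to occurred.
Safety interlock lost [AND]: C joint encoder lost=occurs, Aft brake failed=occurs, #3 limit switch faulted=not, #3 servo drive fails=occurs → not all inputs occur → does not occur.
Feedback branch fails [OR]: #3 watchdog faulted=not, Safety controller failed=not, Safety interlock lost=not → no input occurs → does not occur.
Controller stage lost [OR]: Main watchdog 2 degraded=not, Safety controller 2 degraded=not, Primary joint encoder 2 faulted=not → no input occurs → does not occur.
Servo loop down [OR]: #2 e-stop relay offline=occurs, Resolver failed=occurs, Controller stage lost=not → at least one input occurs → occurs.
E-stop path inoperative [AND]: Fieldbus link is inoperative=occurs, Backup motor offline=not, Servo loop down=occurs, Brake 2 malfunctions=occurs → not all inputs occur → does not occur.
Robot arm uncommanded motion [OR]: Feedback branch fails=not, E-stop path inoperative=not → no input occurs → does not occur.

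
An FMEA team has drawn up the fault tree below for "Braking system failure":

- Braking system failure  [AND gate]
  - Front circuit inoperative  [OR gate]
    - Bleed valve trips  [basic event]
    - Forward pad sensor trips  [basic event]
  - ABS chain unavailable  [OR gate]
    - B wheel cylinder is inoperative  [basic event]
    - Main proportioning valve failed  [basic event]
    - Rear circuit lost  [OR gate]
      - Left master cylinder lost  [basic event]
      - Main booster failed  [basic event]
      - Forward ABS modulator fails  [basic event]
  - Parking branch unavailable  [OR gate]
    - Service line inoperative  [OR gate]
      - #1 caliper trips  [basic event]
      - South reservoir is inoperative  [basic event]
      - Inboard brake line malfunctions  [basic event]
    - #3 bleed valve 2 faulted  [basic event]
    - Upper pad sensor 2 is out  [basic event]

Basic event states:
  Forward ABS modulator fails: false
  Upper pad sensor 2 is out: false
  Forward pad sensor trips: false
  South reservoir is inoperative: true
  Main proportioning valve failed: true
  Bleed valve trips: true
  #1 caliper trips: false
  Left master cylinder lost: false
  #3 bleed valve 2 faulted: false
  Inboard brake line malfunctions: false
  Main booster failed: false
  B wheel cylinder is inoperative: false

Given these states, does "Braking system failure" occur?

Front circuit inoperative [OR]: Bleed valve trips=occurs, Forward pad sensor trips=not → at least one input occurs → occurs.
Rear circuit lost [OR]: Left master cylinder lost=not, Main booster failed=not, Forward ABS modulator fails=not → no input occurs → does not occur.
ABS chain unavailable [OR]: B wheel cylinder is inoperative=not, Main proportioning valve failed=occurs, Rear circuit lost=not → at least one input occurs → occurs.
Service line inoperative [OR]: #1 caliper trips=not, South reservoir is inoperative=occurs, Inboard brake line malfunctions=not → at least one input occurs → occurs.
Parking branch unavailable [OR]: Service line inoperative=occurs, #3 bleed valve 2 faulted=not, Upper pad sensor 2 is out=not → at least one input occurs → occurs.
Braking system failure [AND]: Front circuit inoperative=occurs, ABS chain unavailable=occurs, Parking branch unavailable=occurs → all inputs occur → occurs.

Yes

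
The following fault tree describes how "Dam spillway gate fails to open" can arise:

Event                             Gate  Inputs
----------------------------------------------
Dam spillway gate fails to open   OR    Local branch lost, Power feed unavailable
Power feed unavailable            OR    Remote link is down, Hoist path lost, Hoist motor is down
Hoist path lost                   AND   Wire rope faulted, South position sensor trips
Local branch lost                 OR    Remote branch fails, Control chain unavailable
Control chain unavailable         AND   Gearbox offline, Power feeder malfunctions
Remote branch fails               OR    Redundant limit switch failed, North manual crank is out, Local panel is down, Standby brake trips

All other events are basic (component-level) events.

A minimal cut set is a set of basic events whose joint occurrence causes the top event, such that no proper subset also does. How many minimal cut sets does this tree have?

Remote branch fails [OR]: union of children's cut sets → 4 cut set(s).
Control chain unavailable [AND]: one cut set from each child combined → 1 × 1 = 1 cut set(s).
Local branch lost [OR]: union of children's cut sets → 5 cut set(s).
Hoist path lost [AND]: one cut set from each child combined → 1 × 1 = 1 cut set(s).
Power feed unavailable [OR]: union of children's cut sets → 3 cut set(s).
Dam spillway gate fails to open [OR]: union of children's cut sets → 8 cut set(s).
Minimal cut sets: {Redundant limit switch failed}; {North manual crank is out}; {Local panel is down}; {Standby brake trips}; {Gearbox offline, Power feeder malfunctions}; {Remote link is down}; {South position sensor trips, Wire rope faulted}; {Hoist motor is down}.

8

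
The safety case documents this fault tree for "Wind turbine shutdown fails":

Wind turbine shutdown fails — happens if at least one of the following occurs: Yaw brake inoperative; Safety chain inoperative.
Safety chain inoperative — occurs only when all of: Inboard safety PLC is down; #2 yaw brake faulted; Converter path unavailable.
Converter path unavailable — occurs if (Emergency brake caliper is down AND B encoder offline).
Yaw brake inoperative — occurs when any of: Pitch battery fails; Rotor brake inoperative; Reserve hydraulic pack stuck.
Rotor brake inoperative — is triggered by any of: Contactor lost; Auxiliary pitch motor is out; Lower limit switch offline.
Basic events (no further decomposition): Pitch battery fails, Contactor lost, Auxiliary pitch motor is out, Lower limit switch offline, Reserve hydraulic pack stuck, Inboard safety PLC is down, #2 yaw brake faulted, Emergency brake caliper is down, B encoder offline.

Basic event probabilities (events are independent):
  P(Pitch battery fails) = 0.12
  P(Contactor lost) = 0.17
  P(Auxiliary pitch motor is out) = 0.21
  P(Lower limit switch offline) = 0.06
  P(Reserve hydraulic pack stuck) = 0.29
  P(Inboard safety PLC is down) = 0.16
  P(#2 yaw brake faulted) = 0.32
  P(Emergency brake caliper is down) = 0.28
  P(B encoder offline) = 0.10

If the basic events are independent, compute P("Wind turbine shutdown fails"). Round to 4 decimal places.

P(Rotor brake inoperative) [OR] = 1 − (1−0.17) × (1−0.21) × (1−0.06) = 0.383642
P(Yaw brake inoperative) [OR] = 1 − (1−0.12) × (1−0.383642) × (1−0.29) = 0.614900
P(Converter path unavailable) [AND] = 0.28 × 0.10 = 0.028000
P(Safety chain inoperative) [AND] = 0.16 × 0.32 × 0.028000 = 0.001434
P(Wind turbine shutdown fails) [OR] = 1 − (1−0.614900) × (1−0.001434) = 0.615452
Rounded to 4 decimal places: P(Wind turbine shutdown fails) ≈ 0.6155.

0.6155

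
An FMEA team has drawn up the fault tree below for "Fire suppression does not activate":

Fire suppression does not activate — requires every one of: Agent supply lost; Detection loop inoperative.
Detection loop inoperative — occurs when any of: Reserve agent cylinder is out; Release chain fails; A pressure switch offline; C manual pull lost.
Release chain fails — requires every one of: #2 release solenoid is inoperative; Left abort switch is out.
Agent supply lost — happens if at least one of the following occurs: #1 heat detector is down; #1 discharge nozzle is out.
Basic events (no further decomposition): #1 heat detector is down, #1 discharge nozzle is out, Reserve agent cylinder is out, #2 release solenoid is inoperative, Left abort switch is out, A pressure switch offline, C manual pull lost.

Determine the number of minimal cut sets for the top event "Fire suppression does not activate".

Agent supply lost [OR]: union of children's cut sets → 2 cut set(s).
Release chain fails [AND]: one cut set from each child combined → 1 × 1 = 1 cut set(s).
Detection loop inoperative [OR]: union of children's cut sets → 4 cut set(s).
Fire suppression does not activate [AND]: one cut set from each child combined → 2 × 4 = 8 cut set(s).
Minimal cut sets: {#1 heat detector is down, Reserve agent cylinder is out}; {#1 heat detector is down, #2 release solenoid is inoperative, Left abort switch is out}; {#1 heat detector is down, A pressure switch offline}; {#1 heat detector is down, C manual pull lost}; {#1 discharge nozzle is out, Reserve agent cylinder is out}; {#1 discharge nozzle is out, #2 release solenoid is inoperative, Left abort switch is out}; {#1 discharge nozzle is out, A pressure switch offline}; {#1 discharge nozzle is out, C manual pull lost}.

8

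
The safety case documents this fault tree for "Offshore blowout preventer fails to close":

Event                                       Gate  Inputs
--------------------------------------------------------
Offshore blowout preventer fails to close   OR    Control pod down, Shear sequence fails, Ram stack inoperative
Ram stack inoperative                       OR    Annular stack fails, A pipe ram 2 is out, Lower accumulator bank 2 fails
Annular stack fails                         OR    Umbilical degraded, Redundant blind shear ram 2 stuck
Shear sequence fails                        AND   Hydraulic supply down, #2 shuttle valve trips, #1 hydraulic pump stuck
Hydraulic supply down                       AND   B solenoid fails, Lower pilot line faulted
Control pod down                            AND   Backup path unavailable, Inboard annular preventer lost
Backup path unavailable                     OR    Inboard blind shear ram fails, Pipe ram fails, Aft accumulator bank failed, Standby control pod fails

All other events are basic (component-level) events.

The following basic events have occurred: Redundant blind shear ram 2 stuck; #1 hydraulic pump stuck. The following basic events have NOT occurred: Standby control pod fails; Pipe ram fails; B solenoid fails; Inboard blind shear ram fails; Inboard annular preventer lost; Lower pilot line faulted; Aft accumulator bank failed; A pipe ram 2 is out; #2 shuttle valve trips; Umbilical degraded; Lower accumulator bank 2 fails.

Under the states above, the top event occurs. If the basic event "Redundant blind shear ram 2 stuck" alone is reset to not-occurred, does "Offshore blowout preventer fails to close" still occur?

Counterfactual: set "Redundant blind shear ram 2 stuck" to not occurred.
Backup path unavailable [OR]: Inboard blind shear ram fails=not, Pipe ram fails=not, Aft accumulator bank failed=not, Standby control pod fails=not → no input occurs → does not occur.
Control pod down [AND]: Backup path unavailable=not, Inboard annular preventer lost=not → not all inputs occur → does not occur.
Hydraulic supply down [AND]: B solenoid fails=not, Lower pilot line faulted=not → not all inputs occur → does not occur.
Shear sequence fails [AND]: Hydraulic supply down=not, #2 shuttle valve trips=not, #1 hydraulic pump stuck=occurs → not all inputs occur → does not occur.
Annular stack fails [OR]: Umbilical degraded=not, Redundant blind shear ram 2 stuck=not → no input occurs → does not occur.
Ram stack inoperative [OR]: Annular stack fails=not, A pipe ram 2 is out=not, Lower accumulator bank 2 fails=not → no input occurs → does not occur.
Offshore blowout preventer fails to close [OR]: Control pod down=not, Shear sequence fails=not, Ram stack inoperative=not → no input occurs → does not occur.

No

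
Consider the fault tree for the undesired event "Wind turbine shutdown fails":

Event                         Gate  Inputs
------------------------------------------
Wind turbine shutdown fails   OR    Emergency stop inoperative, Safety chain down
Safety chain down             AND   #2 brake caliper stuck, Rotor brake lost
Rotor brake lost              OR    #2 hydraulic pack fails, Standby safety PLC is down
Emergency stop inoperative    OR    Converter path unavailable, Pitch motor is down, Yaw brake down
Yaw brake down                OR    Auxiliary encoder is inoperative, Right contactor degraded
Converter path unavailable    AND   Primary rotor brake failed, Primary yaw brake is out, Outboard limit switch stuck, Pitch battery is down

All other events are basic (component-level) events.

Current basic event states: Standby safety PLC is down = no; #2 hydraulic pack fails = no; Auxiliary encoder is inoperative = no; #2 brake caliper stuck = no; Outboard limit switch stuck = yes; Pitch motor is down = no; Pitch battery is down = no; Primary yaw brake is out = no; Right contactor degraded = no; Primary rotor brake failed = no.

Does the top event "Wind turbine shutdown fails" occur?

Converter path unavailable [AND]: Primary rotor brake failed=not, Primary yaw brake is out=not, Outboard limit switch stuck=occurs, Pitch battery is down=not → not all inputs occur → does not occur.
Yaw brake down [OR]: Auxiliary encoder is inoperative=not, Right contactor degraded=not → no input occurs → does not occur.
Emergency stop inoperative [OR]: Converter path unavailable=not, Pitch motor is down=not, Yaw brake down=not → no input occurs → does not occur.
Rotor brake lost [OR]: #2 hydraulic pack fails=not, Standby safety PLC is down=not → no input occurs → does not occur.
Safety chain down [AND]: #2 brake caliper stuck=not, Rotor brake lost=not → not all inputs occur → does not occur.
Wind turbine shutdown fails [OR]: Emergency stop inoperative=not, Safety chain down=not → no input occurs → does not occur.

No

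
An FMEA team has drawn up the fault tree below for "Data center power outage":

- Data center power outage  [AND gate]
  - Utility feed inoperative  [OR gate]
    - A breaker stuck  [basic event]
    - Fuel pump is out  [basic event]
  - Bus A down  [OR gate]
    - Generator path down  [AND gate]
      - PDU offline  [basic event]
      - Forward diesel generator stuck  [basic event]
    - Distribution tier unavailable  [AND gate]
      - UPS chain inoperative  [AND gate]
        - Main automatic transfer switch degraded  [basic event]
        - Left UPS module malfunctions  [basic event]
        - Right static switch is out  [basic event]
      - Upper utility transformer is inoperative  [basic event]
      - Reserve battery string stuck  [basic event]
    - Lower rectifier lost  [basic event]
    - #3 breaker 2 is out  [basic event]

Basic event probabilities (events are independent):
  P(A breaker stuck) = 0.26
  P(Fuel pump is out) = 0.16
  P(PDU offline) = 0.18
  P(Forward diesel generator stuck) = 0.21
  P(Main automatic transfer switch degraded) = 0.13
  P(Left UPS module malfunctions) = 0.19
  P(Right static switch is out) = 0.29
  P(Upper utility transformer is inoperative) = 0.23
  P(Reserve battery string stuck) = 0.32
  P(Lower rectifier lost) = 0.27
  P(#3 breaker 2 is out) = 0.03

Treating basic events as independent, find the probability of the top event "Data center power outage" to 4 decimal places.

0.1207

P(Utility feed inoperative) [OR] = 1 − (1−0.26) × (1−0.16) = 0.378400
P(Generator path down) [AND] = 0.18 × 0.21 = 0.037800
P(UPS chain inoperative) [AND] = 0.13 × 0.19 × 0.29 = 0.007163
P(Distribution tier unavailable) [AND] = 0.007163 × 0.23 × 0.32 = 0.000527
P(Bus A down) [OR] = 1 − (1−0.037800) × (1−0.000527) × (1−0.27) × (1−0.03) = 0.319025
P(Data center power outage) [AND] = 0.378400 × 0.319025 = 0.120719
Rounded to 4 decimal places: P(Data center power outage) ≈ 0.1207.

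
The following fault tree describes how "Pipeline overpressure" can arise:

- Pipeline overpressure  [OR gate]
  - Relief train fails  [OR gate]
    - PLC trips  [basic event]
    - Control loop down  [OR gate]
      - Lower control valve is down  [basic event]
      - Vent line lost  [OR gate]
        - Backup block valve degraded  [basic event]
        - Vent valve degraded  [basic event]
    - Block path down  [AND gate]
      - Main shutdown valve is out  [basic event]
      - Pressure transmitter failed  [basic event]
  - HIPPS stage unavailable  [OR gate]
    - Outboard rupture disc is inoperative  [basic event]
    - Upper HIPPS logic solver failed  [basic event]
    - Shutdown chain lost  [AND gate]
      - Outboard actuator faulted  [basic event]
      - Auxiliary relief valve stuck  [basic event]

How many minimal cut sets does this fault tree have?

Vent line lost [OR]: union of children's cut sets → 2 cut set(s).
Control loop down [OR]: union of children's cut sets → 3 cut set(s).
Block path down [AND]: one cut set from each child combined → 1 × 1 = 1 cut set(s).
Relief train fails [OR]: union of children's cut sets → 5 cut set(s).
Shutdown chain lost [AND]: one cut set from each child combined → 1 × 1 = 1 cut set(s).
HIPPS stage unavailable [OR]: union of children's cut sets → 3 cut set(s).
Pipeline overpressure [OR]: union of children's cut sets → 8 cut set(s).
Minimal cut sets: {PLC trips}; {Lower control valve is down}; {Backup block valve degraded}; {Vent valve degraded}; {Main shutdown valve is out, Pressure transmitter failed}; {Outboard rupture disc is inoperative}; {Upper HIPPS logic solver failed}; {Auxiliary relief valve stuck, Outboard actuator faulted}.

8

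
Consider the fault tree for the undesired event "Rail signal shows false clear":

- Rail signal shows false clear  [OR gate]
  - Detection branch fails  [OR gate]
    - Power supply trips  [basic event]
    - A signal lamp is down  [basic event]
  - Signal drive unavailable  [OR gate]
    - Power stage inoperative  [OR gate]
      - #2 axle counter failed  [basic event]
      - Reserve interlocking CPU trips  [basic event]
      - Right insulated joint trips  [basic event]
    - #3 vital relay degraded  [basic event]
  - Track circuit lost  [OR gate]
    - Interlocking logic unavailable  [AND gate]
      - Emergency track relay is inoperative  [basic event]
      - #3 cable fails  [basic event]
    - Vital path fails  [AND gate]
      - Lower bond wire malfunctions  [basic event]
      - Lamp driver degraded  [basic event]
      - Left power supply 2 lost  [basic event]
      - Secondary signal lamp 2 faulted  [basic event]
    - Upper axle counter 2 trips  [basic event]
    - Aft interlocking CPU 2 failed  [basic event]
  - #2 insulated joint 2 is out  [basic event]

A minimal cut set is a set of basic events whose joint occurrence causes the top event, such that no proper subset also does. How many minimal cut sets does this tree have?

Detection branch fails [OR]: union of children's cut sets → 2 cut set(s).
Power stage inoperative [OR]: union of children's cut sets → 3 cut set(s).
Signal drive unavailable [OR]: union of children's cut sets → 4 cut set(s).
Interlocking logic unavailable [AND]: one cut set from each child combined → 1 × 1 = 1 cut set(s).
Vital path fails [AND]: one cut set from each child combined → 1 × 1 × 1 × 1 = 1 cut set(s).
Track circuit lost [OR]: union of children's cut sets → 4 cut set(s).
Rail signal shows false clear [OR]: union of children's cut sets → 11 cut set(s).

11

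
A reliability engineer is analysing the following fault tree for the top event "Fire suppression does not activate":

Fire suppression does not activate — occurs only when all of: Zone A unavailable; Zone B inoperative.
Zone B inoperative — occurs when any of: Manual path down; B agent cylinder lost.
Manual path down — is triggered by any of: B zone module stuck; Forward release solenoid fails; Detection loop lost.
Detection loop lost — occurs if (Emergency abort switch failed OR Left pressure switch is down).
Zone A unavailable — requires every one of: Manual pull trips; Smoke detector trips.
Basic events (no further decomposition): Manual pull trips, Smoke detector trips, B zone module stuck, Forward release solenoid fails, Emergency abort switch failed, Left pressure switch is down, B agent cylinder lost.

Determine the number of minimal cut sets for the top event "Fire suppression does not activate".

5

Zone A unavailable [AND]: one cut set from each child combined → 1 × 1 = 1 cut set(s).
Detection loop lost [OR]: union of children's cut sets → 2 cut set(s).
Manual path down [OR]: union of children's cut sets → 4 cut set(s).
Zone B inoperative [OR]: union of children's cut sets → 5 cut set(s).
Fire suppression does not activate [AND]: one cut set from each child combined → 1 × 5 = 5 cut set(s).
Minimal cut sets: {B zone module stuck, Manual pull trips, Smoke detector trips}; {Forward release solenoid fails, Manual pull trips, Smoke detector trips}; {Emergency abort switch failed, Manual pull trips, Smoke detector trips}; {Left pressure switch is down, Manual pull trips, Smoke detector trips}; {B agent cylinder lost, Manual pull trips, Smoke detector trips}.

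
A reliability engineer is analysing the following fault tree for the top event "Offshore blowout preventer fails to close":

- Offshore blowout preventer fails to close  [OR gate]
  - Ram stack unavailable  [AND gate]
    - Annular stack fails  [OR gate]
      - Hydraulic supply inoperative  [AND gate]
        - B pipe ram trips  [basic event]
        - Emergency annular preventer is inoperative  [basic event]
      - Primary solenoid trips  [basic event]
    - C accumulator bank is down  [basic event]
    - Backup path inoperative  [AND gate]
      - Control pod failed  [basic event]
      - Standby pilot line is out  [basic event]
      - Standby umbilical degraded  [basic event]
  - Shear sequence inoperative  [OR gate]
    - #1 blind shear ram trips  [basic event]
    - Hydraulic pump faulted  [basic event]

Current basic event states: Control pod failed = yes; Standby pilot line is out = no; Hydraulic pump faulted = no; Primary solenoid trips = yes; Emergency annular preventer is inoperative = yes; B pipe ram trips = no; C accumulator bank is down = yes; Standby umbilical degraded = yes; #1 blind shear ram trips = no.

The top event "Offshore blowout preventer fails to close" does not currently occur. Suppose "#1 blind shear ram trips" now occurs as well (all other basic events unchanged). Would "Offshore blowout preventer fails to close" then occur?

Yes

Counterfactual: set "#1 blind shear ram trips" to occurred.
Hydraulic supply inoperative [AND]: B pipe ram trips=not, Emergency annular preventer is inoperative=occurs → not all inputs occur → does not occur.
Annular stack fails [OR]: Hydraulic supply inoperative=not, Primary solenoid trips=occurs → at least one input occurs → occurs.
Backup path inoperative [AND]: Control pod failed=occurs, Standby pilot line is out=not, Standby umbilical degraded=occurs → not all inputs occur → does not occur.
Ram stack unavailable [AND]: Annular stack fails=occurs, C accumulator bank is down=occurs, Backup path inoperative=not → not all inputs occur → does not occur.
Shear sequence inoperative [OR]: #1 blind shear ram trips=occurs, Hydraulic pump faulted=not → at least one input occurs → occurs.
Offshore blowout preventer fails to close [OR]: Ram stack unavailable=not, Shear sequence inoperative=occurs → at least one input occurs → occurs.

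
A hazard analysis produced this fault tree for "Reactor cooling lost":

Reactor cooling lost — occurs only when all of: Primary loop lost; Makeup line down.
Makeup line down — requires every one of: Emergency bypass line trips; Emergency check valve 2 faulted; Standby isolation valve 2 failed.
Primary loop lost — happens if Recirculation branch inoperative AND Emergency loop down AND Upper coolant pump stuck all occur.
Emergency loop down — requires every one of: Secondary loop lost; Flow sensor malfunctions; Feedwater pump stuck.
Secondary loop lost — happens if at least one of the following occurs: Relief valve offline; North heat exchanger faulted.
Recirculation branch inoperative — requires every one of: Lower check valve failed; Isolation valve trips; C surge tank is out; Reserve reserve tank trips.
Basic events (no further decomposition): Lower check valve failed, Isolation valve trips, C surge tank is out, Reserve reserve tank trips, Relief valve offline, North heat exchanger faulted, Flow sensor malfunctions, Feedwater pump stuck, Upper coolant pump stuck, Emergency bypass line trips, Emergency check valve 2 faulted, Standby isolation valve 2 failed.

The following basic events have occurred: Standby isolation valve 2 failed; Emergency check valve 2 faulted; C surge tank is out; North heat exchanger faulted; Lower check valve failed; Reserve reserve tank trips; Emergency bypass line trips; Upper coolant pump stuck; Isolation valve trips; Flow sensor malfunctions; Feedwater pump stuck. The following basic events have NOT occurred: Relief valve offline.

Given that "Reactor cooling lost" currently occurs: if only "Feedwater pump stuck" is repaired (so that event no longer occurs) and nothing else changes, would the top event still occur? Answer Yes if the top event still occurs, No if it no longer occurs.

Counterfactual: set "Feedwater pump stuck" to not occurred.
Recirculation branch inoperative [AND]: Lower check valve failed=occurs, Isolation valve trips=occurs, C surge tank is out=occurs, Reserve reserve tank trips=occurs → all inputs occur → occurs.
Secondary loop lost [OR]: Relief valve offline=not, North heat exchanger faulted=occurs → at least one input occurs → occurs.
Emergency loop down [AND]: Secondary loop lost=occurs, Flow sensor malfunctions=occurs, Feedwater pump stuck=not → not all inputs occur → does not occur.
Primary loop lost [AND]: Recirculation branch inoperative=occurs, Emergency loop down=not, Upper coolant pump stuck=occurs → not all inputs occur → does not occur.
Makeup line down [AND]: Emergency bypass line trips=occurs, Emergency check valve 2 faulted=occurs, Standby isolation valve 2 failed=occurs → all inputs occur → occurs.
Reactor cooling lost [AND]: Primary loop lost=not, Makeup line down=occurs → not all inputs occur → does not occur.

No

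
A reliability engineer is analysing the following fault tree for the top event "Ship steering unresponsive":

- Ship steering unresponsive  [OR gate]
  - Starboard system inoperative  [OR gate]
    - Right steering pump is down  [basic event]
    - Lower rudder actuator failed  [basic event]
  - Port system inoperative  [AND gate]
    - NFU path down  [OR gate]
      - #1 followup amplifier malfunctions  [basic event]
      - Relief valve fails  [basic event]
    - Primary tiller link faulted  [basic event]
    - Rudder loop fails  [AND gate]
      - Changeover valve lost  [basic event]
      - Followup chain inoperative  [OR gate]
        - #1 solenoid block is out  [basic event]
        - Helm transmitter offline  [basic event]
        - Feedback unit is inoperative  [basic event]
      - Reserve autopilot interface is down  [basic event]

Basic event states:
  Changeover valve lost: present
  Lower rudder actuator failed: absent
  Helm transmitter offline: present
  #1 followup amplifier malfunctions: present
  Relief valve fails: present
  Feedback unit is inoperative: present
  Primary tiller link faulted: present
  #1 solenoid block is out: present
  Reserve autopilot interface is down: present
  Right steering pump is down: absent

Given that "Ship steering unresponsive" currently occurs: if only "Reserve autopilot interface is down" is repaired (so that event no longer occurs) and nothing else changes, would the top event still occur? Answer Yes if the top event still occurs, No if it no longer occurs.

Counterfactual: set "Reserve autopilot interface is down" to not occurred.
Starboard system inoperative [OR]: Right steering pump is down=not, Lower rudder actuator failed=not → no input occurs → does not occur.
NFU path down [OR]: #1 followup amplifier malfunctions=occurs, Relief valve fails=occurs → at least one input occurs → occurs.
Followup chain inoperative [OR]: #1 solenoid block is out=occurs, Helm transmitter offline=occurs, Feedback unit is inoperative=occurs → at least one input occurs → occurs.
Rudder loop fails [AND]: Changeover valve lost=occurs, Followup chain inoperative=occurs, Reserve autopilot interface is down=not → not all inputs occur → does not occur.
Port system inoperative [AND]: NFU path down=occurs, Primary tiller link faulted=occurs, Rudder loop fails=not → not all inputs occur → does not occur.
Ship steering unresponsive [OR]: Starboard system inoperative=not, Port system inoperative=not → no input occurs → does not occur.

No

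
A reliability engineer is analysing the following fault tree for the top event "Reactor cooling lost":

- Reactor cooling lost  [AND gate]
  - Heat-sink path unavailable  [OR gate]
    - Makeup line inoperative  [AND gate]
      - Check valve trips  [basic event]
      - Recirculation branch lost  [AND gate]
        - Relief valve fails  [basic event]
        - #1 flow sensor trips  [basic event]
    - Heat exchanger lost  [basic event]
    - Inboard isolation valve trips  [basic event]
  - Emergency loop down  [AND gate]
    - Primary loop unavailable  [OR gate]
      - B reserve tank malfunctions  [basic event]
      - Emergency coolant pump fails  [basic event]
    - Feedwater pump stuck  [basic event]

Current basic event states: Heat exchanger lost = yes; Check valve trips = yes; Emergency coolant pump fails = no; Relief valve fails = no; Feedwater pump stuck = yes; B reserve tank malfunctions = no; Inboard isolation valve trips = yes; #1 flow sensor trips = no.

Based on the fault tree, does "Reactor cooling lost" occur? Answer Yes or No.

No

Recirculation branch lost [AND]: Relief valve fails=not, #1 flow sensor trips=not → not all inputs occur → does not occur.
Makeup line inoperative [AND]: Check valve trips=occurs, Recirculation branch lost=not → not all inputs occur → does not occur.
Heat-sink path unavailable [OR]: Makeup line inoperative=not, Heat exchanger lost=occurs, Inboard isolation valve trips=occurs → at least one input occurs → occurs.
Primary loop unavailable [OR]: B reserve tank malfunctions=not, Emergency coolant pump fails=not → no input occurs → does not occur.
Emergency loop down [AND]: Primary loop unavailable=not, Feedwater pump stuck=occurs → not all inputs occur → does not occur.
Reactor cooling lost [AND]: Heat-sink path unavailable=occurs, Emergency loop down=not → not all inputs occur → does not occur.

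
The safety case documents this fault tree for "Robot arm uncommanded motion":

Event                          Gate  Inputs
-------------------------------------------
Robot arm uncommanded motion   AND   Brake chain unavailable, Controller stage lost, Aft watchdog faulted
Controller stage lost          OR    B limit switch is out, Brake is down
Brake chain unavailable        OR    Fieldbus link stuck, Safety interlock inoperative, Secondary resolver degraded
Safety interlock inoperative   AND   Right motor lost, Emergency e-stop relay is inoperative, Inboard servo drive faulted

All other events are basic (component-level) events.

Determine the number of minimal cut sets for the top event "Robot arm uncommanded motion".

Safety interlock inoperative [AND]: one cut set from each child combined → 1 × 1 × 1 = 1 cut set(s).
Brake chain unavailable [OR]: union of children's cut sets → 3 cut set(s).
Controller stage lost [OR]: union of children's cut sets → 2 cut set(s).
Robot arm uncommanded motion [AND]: one cut set from each child combined → 3 × 2 × 1 = 6 cut set(s).
Minimal cut sets: {Aft watchdog faulted, B limit switch is out, Fieldbus link stuck}; {Aft watchdog faulted, Brake is down, Fieldbus link stuck}; {Aft watchdog faulted, B limit switch is out, Emergency e-stop relay is inoperative, Inboard servo drive faulted, Right motor lost}; {Aft watchdog faulted, Brake is down, Emergency e-stop relay is inoperative, Inboard servo drive faulted, Right motor lost}; {Aft watchdog faulted, B limit switch is out, Secondary resolver degraded}; {Aft watchdog faulted, Brake is down, Secondary resolver degraded}.

6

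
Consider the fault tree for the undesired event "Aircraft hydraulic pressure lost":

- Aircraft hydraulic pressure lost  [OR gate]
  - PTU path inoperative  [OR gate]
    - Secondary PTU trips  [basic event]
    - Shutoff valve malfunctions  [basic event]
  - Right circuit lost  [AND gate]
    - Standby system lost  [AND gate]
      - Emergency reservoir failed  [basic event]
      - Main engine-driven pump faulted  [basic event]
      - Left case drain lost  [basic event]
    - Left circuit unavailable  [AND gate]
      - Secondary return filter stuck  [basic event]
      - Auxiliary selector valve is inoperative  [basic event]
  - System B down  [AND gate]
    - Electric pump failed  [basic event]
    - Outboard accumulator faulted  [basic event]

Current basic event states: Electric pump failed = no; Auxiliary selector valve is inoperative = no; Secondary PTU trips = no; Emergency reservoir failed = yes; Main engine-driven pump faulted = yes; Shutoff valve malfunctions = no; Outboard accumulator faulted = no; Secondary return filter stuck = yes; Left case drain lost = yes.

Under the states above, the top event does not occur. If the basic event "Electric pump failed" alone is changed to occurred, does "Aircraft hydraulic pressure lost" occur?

Counterfactual: set "Electric pump failed" to occurred.
PTU path inoperative [OR]: Secondary PTU trips=not, Shutoff valve malfunctions=not → no input occurs → does not occur.
Standby system lost [AND]: Emergency reservoir failed=occurs, Main engine-driven pump faulted=occurs, Left case drain lost=occurs → all inputs occur → occurs.
Left circuit unavailable [AND]: Secondary return filter stuck=occurs, Auxiliary selector valve is inoperative=not → not all inputs occur → does not occur.
Right circuit lost [AND]: Standby system lost=occurs, Left circuit unavailable=not → not all inputs occur → does not occur.
System B down [AND]: Electric pump failed=occurs, Outboard accumulator faulted=not → not all inputs occur → does not occur.
Aircraft hydraulic pressure lost [OR]: PTU path inoperative=not, Right circuit lost=not, System B down=not → no input occurs → does not occur.

No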